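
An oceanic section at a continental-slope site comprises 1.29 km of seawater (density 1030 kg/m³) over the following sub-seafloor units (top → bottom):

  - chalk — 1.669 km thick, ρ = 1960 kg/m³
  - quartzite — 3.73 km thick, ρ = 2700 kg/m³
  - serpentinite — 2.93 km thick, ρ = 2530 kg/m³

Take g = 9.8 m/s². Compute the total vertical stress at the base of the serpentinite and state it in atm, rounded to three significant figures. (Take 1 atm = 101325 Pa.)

seawater: 1030 kg/m³ × 9.8 m/s² × 1290 m = 1.302×10^7 Pa = 128.5 atm
chalk: 1960 kg/m³ × 9.8 m/s² × 1669 m = 3.206×10^7 Pa = 316.4 atm
quartzite: 2700 kg/m³ × 9.8 m/s² × 3730 m = 9.870×10^7 Pa = 974.1 atm
serpentinite: 2530 kg/m³ × 9.8 m/s² × 2930 m = 7.265×10^7 Pa = 717.0 atm
Total = 128.5 + 316.4 + 974.1 + 717.0 = 2135.9 atm

2140 atm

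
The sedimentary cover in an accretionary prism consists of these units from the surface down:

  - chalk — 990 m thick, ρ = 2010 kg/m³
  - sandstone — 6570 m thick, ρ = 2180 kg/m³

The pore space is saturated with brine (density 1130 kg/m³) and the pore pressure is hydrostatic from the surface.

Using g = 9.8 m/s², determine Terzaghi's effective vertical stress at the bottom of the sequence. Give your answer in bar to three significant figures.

Overburden (lithostatic) stress σ_v:
chalk: 2010 kg/m³ × 9.8 m/s² × 990 m = 1.950×10^7 Pa = 19.50 MPa
sandstone: 2180 kg/m³ × 9.8 m/s² × 6570 m = 1.404×10^8 Pa = 140.4 MPa
Total = 19.50 + 140.4 = 159.86 MPa
Pore pressure P_p = 1130 kg/m³ × 9.8 m/s² × 7560 m = 8.372×10^7 Pa = 83.72 MPa
Effective stress σ' = σ_v − P_p = 159.9 − 83.72 = 76.143 MPa = 761.43 bar

761 bar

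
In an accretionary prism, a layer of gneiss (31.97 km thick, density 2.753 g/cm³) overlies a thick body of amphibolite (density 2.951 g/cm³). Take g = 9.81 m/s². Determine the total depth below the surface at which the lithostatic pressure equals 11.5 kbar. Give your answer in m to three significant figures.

41900 m

Pressure at base of upper layers: 2753×9.81×31970 = 8.634×10^8 Pa = 8.634 kbar
Remaining pressure to be supplied by amphibolite: 1.150×10^9 − 8.634×10^8 = 2.866×10^8 Pa
Additional depth in amphibolite = 2.866×10^8 Pa / (2951 kg/m³ × 9.81 m/s²) = 9899.7 m
Total depth = 31970 m + 9899.7 m = 41870 m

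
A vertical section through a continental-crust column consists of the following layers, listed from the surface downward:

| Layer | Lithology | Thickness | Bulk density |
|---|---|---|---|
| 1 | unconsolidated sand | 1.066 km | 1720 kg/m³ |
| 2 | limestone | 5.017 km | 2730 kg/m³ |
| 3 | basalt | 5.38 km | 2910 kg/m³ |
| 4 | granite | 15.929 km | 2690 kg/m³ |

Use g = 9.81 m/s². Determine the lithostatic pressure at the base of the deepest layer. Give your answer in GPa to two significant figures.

0.73 GPa

unconsolidated sand: 1720 kg/m³ × 9.81 m/s² × 1066 m = 1.799×10^7 Pa = 0.01799 GPa
limestone: 2730 kg/m³ × 9.81 m/s² × 5017 m = 1.344×10^8 Pa = 0.1344 GPa
basalt: 2910 kg/m³ × 9.81 m/s² × 5380 m = 1.536×10^8 Pa = 0.1536 GPa
granite: 2690 kg/m³ × 9.81 m/s² × 15929 m = 4.203×10^8 Pa = 0.4203 GPa
Total = 0.01799 + 0.1344 + 0.1536 + 0.4203 = 0.72628 GPa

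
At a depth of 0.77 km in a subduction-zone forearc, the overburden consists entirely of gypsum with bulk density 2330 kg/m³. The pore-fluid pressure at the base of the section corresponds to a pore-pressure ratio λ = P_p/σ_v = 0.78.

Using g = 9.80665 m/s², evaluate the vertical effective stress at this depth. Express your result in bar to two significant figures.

39 bar

Overburden (lithostatic) stress σ_v:
gypsum: 2330 kg/m³ × 9.80665 m/s² × 770 m = 1.759×10^7 Pa = 17.59 MPa
Pore pressure P_p = λ·σ_v = 0.78 × 17.59 MPa = 13.72 MPa
Effective stress σ' = σ_v − P_p = 17.59 − 13.72 = 3.8707 MPa = 38.707 bar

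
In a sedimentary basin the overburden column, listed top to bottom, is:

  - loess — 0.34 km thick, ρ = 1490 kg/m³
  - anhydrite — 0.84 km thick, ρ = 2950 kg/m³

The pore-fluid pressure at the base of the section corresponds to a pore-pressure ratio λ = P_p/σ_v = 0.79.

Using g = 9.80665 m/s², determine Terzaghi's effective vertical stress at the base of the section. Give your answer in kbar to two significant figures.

0.061 kbar

Overburden (lithostatic) stress σ_v:
loess: 1490 kg/m³ × 9.80665 m/s² × 340 m = 4.968×10^6 Pa = 4.968 MPa
anhydrite: 2950 kg/m³ × 9.80665 m/s² × 840 m = 2.430×10^7 Pa = 24.30 MPa
Total = 4.968 + 24.30 = 29.269 MPa
Pore pressure P_p = λ·σ_v = 0.79 × 29.27 MPa = 23.12 MPa
Effective stress σ' = σ_v − P_p = 29.27 − 23.12 = 6.1465 MPa = 0.061465 kbar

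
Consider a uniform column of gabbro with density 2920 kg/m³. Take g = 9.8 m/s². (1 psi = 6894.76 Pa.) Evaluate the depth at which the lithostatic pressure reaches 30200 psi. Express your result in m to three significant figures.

7280 m

h = P/(ρg) = 30200 psi / (2920 kg/m³ × 9.8 m/s²) = 2.082×10^8 Pa / 28616 Pa/m = 7276.4 m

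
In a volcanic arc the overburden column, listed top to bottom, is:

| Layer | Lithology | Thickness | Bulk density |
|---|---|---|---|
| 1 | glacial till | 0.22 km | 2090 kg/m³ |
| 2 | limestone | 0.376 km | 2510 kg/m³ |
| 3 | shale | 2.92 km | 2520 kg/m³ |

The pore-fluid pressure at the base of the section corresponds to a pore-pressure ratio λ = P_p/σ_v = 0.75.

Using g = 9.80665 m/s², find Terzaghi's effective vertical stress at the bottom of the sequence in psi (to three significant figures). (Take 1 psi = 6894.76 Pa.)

3120 psi

Overburden (lithostatic) stress σ_v:
glacial till: 2090 kg/m³ × 9.80665 m/s² × 220 m = 4.509×10^6 Pa = 4.509 MPa
limestone: 2510 kg/m³ × 9.80665 m/s² × 376 m = 9.255×10^6 Pa = 9.255 MPa
shale: 2520 kg/m³ × 9.80665 m/s² × 2920 m = 7.216×10^7 Pa = 72.16 MPa
Total = 4.509 + 9.255 + 72.16 = 85.925 MPa
Pore pressure P_p = λ·σ_v = 0.75 × 85.93 MPa = 64.44 MPa
Effective stress σ' = σ_v − P_p = 85.93 − 64.44 = 21.481 MPa = 3115.6 psi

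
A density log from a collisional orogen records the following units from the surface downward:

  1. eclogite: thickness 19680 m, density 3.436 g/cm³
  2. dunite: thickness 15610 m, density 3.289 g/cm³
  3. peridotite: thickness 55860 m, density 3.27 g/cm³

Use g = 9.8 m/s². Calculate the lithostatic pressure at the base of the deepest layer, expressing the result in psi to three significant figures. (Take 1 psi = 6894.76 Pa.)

eclogite: 3436 kg/m³ × 9.8 m/s² × 19680 m = 6.627×10^8 Pa = 96114 psi
dunite: 3289 kg/m³ × 9.8 m/s² × 15610 m = 5.031×10^8 Pa = 72975 psi
peridotite: 3270 kg/m³ × 9.8 m/s² × 55860 m = 1.790×10^9 Pa = 2.596×10^5 psi
Total = 96114 + 72975 + 2.596×10^5 = 4.2872×10^5 psi

429000 psi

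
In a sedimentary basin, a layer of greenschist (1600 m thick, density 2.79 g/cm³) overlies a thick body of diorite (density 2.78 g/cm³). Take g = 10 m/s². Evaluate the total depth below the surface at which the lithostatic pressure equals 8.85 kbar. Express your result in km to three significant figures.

31.8 km

Pressure at base of upper layers: 2790×10×1600 = 4.464×10^7 Pa = 0.4464 kbar
Remaining pressure to be supplied by diorite: 8.850×10^8 − 4.464×10^7 = 8.404×10^8 Pa
Additional depth in diorite = 8.404×10^8 Pa / (2780 kg/m³ × 10 m/s²) = 30229 m
Total depth = 1600 m + 30229 m = 31829 m
= 31.829 km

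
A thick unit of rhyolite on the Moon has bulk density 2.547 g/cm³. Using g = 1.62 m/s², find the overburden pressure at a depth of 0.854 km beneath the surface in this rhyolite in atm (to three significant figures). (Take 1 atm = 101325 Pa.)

rhyolite: 2547 kg/m³ × 1.62 m/s² × 854 m = 3.524×10^6 Pa = 34.78 atm

34.8 atm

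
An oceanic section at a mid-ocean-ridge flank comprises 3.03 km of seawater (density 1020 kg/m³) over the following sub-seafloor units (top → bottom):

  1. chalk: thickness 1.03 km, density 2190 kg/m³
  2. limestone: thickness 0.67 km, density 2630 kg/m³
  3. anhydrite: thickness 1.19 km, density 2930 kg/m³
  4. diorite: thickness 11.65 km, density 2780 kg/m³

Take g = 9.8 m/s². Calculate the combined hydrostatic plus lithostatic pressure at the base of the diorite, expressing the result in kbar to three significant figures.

4.21 kbar

seawater: 1020 kg/m³ × 9.8 m/s² × 3030 m = 3.029×10^7 Pa = 0.3029 kbar
chalk: 2190 kg/m³ × 9.8 m/s² × 1030 m = 2.211×10^7 Pa = 0.2211 kbar
limestone: 2630 kg/m³ × 9.8 m/s² × 670 m = 1.727×10^7 Pa = 0.1727 kbar
anhydrite: 2930 kg/m³ × 9.8 m/s² × 1190 m = 3.417×10^7 Pa = 0.3417 kbar
diorite: 2780 kg/m³ × 9.8 m/s² × 11650 m = 3.174×10^8 Pa = 3.174 kbar
Total = 0.3029 + 0.2211 + 0.1727 + 0.3417 + 3.174 = 4.2122 kbar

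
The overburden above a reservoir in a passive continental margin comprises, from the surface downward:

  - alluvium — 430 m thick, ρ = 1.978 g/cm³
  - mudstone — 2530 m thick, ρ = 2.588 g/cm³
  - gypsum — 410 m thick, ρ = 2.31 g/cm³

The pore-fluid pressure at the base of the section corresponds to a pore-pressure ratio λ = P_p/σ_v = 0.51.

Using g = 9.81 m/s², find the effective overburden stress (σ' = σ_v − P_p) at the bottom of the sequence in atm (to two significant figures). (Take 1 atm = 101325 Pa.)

400 atm

Overburden (lithostatic) stress σ_v:
alluvium: 1978 kg/m³ × 9.81 m/s² × 430 m = 8.344×10^6 Pa = 8.344 MPa
mudstone: 2588 kg/m³ × 9.81 m/s² × 2530 m = 6.423×10^7 Pa = 64.23 MPa
gypsum: 2310 kg/m³ × 9.81 m/s² × 410 m = 9.291×10^6 Pa = 9.291 MPa
Total = 8.344 + 64.23 + 9.291 = 81.867 MPa
Pore pressure P_p = λ·σ_v = 0.51 × 81.87 MPa = 41.75 MPa
Effective stress σ' = σ_v − P_p = 81.87 − 41.75 = 40.115 MPa = 395.90 atm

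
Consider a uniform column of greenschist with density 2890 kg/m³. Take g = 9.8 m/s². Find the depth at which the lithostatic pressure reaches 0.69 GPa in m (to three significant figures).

24400 m

h = P/(ρg) = 0.69 GPa / (2890 kg/m³ × 9.8 m/s²) = 6.900×10^8 Pa / 28322 Pa/m = 24363 m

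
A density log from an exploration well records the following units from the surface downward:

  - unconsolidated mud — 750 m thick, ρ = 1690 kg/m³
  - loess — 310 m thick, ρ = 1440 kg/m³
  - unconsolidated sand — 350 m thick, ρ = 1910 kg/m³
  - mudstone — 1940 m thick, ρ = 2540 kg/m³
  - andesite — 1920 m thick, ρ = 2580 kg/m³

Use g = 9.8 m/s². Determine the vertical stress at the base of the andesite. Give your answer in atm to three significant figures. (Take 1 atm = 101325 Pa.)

unconsolidated mud: 1690 kg/m³ × 9.8 m/s² × 750 m = 1.242×10^7 Pa = 122.6 atm
loess: 1440 kg/m³ × 9.8 m/s² × 310 m = 4.375×10^6 Pa = 43.18 atm
unconsolidated sand: 1910 kg/m³ × 9.8 m/s² × 350 m = 6.551×10^6 Pa = 64.66 atm
mudstone: 2540 kg/m³ × 9.8 m/s² × 1940 m = 4.829×10^7 Pa = 476.6 atm
andesite: 2580 kg/m³ × 9.8 m/s² × 1920 m = 4.855×10^7 Pa = 479.1 atm
Total = 122.6 + 43.18 + 64.66 + 476.6 + 479.1 = 1186.1 atm

1190 atm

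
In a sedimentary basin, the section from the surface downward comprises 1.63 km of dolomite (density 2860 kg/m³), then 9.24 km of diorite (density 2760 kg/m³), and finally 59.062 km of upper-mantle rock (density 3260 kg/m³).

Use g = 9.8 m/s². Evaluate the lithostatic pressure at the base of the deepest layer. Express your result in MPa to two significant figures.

2200 MPa

dolomite: 2860 kg/m³ × 9.8 m/s² × 1630 m = 4.569×10^7 Pa = 45.69 MPa
diorite: 2760 kg/m³ × 9.8 m/s² × 9240 m = 2.499×10^8 Pa = 249.9 MPa
upper-mantle rock: 3260 kg/m³ × 9.8 m/s² × 59062 m = 1.887×10^9 Pa = 1887 MPa
Total = 45.69 + 249.9 + 1887 = 2182.5 MPa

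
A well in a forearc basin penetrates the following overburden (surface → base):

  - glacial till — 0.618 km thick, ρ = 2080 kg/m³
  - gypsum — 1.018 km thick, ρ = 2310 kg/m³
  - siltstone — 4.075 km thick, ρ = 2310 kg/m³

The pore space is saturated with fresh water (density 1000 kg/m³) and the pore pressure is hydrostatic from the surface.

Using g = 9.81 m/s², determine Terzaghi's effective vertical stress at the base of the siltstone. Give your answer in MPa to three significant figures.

Overburden (lithostatic) stress σ_v:
glacial till: 2080 kg/m³ × 9.81 m/s² × 618 m = 1.261×10^7 Pa = 12.61 MPa
gypsum: 2310 kg/m³ × 9.81 m/s² × 1018 m = 2.307×10^7 Pa = 23.07 MPa
siltstone: 2310 kg/m³ × 9.81 m/s² × 4075 m = 9.234×10^7 Pa = 92.34 MPa
Total = 12.61 + 23.07 + 92.34 = 128.02 MPa
Pore pressure P_p = 1000 kg/m³ × 9.81 m/s² × 5711 m = 5.602×10^7 Pa = 56.02 MPa
Effective stress σ' = σ_v − P_p = 128.0 − 56.02 = 71.998 MPa

72.0 MPa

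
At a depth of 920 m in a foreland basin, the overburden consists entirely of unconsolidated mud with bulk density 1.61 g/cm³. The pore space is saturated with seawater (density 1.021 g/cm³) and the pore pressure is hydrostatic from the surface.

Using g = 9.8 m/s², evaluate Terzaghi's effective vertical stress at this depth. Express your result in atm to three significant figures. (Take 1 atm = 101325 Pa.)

52.4 atm

Overburden (lithostatic) stress σ_v:
unconsolidated mud: 1610 kg/m³ × 9.8 m/s² × 920 m = 1.452×10^7 Pa = 14.52 MPa
Pore pressure P_p = 1021 kg/m³ × 9.8 m/s² × 920 m = 9.205×10^6 Pa = 9.205 MPa
Effective stress σ' = σ_v − P_p = 14.52 − 9.205 = 5.3104 MPa = 52.410 atm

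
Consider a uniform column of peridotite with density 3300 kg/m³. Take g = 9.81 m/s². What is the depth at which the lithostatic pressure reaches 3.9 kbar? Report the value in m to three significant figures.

12000 m

h = P/(ρg) = 3.9 kbar / (3300 kg/m³ × 9.81 m/s²) = 3.900×10^8 Pa / 32373 Pa/m = 12047 m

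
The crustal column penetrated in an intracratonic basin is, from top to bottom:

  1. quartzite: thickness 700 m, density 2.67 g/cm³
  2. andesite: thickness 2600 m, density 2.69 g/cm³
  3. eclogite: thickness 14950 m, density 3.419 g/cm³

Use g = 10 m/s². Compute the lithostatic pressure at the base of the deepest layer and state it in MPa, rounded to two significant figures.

600 MPa

quartzite: 2670 kg/m³ × 10 m/s² × 700 m = 1.869×10^7 Pa = 18.69 MPa
andesite: 2690 kg/m³ × 10 m/s² × 2600 m = 6.994×10^7 Pa = 69.94 MPa
eclogite: 3419 kg/m³ × 10 m/s² × 14950 m = 5.111×10^8 Pa = 511.1 MPa
Total = 18.69 + 69.94 + 511.1 = 599.77 MPa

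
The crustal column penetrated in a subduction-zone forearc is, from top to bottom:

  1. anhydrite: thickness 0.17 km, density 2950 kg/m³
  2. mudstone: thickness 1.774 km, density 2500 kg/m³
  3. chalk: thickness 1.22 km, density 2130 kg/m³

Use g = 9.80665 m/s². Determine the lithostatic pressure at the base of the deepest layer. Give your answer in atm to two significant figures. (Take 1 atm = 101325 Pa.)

730 atm

anhydrite: 2950 kg/m³ × 9.80665 m/s² × 170 m = 4.918×10^6 Pa = 48.54 atm
mudstone: 2500 kg/m³ × 9.80665 m/s² × 1774 m = 4.349×10^7 Pa = 429.2 atm
chalk: 2130 kg/m³ × 9.80665 m/s² × 1220 m = 2.548×10^7 Pa = 251.5 atm
Total = 48.54 + 429.2 + 251.5 = 729.28 atm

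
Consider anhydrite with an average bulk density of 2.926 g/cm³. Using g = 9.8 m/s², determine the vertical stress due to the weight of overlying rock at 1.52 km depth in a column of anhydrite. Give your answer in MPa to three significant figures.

anhydrite: 2926 kg/m³ × 9.8 m/s² × 1520 m = 4.359×10^7 Pa = 43.59 MPa

43.6 MPa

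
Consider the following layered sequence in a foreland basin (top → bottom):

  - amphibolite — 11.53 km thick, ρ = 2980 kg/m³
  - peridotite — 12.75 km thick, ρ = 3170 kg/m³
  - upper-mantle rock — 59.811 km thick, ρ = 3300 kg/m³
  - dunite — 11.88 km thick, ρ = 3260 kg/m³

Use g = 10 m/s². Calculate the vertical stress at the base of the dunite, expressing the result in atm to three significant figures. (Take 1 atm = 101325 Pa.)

amphibolite: 2980 kg/m³ × 10 m/s² × 11530 m = 3.436×10^8 Pa = 3391 atm
peridotite: 3170 kg/m³ × 10 m/s² × 12750 m = 4.042×10^8 Pa = 3989 atm
upper-mantle rock: 3300 kg/m³ × 10 m/s² × 59811 m = 1.974×10^9 Pa = 19480 atm
dunite: 3260 kg/m³ × 10 m/s² × 11880 m = 3.873×10^8 Pa = 3822 atm
Total = 3391 + 3989 + 19480 + 3822 = 30682 atm

30700 atm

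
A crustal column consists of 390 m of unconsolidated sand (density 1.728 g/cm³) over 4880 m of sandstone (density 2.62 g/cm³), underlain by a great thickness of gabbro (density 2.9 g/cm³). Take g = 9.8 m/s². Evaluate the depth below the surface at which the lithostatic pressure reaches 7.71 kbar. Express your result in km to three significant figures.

Pressure at base of upper layers: 1728×9.8×390 + 2620×9.8×4880 = 1.319×10^8 Pa = 1.319 kbar
Remaining pressure to be supplied by gabbro: 7.710×10^8 − 1.319×10^8 = 6.391×10^8 Pa
Additional depth in gabbro = 6.391×10^8 Pa / (2900 kg/m³ × 9.8 m/s²) = 22488 m
Total depth = 5270 m + 22488 m = 27758 m
= 27.758 km

27.8 km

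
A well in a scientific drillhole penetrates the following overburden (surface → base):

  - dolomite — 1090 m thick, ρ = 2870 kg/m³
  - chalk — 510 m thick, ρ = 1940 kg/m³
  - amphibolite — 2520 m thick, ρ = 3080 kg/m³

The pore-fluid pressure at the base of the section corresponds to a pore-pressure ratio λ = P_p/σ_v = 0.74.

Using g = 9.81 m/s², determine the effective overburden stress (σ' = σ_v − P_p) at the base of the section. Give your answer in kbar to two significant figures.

0.30 kbar

Overburden (lithostatic) stress σ_v:
dolomite: 2870 kg/m³ × 9.81 m/s² × 1090 m = 3.069×10^7 Pa = 30.69 MPa
chalk: 1940 kg/m³ × 9.81 m/s² × 510 m = 9.706×10^6 Pa = 9.706 MPa
amphibolite: 3080 kg/m³ × 9.81 m/s² × 2520 m = 7.614×10^7 Pa = 76.14 MPa
Total = 30.69 + 9.706 + 76.14 = 116.54 MPa
Pore pressure P_p = λ·σ_v = 0.74 × 116.5 MPa = 86.24 MPa
Effective stress σ' = σ_v − P_p = 116.5 − 86.24 = 30.299 MPa = 0.30299 kbar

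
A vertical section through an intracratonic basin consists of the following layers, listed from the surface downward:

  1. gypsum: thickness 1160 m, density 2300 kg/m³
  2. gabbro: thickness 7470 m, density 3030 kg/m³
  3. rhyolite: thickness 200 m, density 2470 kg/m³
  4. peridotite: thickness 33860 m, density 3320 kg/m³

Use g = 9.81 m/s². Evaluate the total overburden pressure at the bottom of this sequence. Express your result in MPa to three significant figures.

1360 MPa

gypsum: 2300 kg/m³ × 9.81 m/s² × 1160 m = 2.617×10^7 Pa = 26.17 MPa
gabbro: 3030 kg/m³ × 9.81 m/s² × 7470 m = 2.220×10^8 Pa = 222.0 MPa
rhyolite: 2470 kg/m³ × 9.81 m/s² × 200 m = 4.846×10^6 Pa = 4.846 MPa
peridotite: 3320 kg/m³ × 9.81 m/s² × 33860 m = 1.103×10^9 Pa = 1103 MPa
Total = 26.17 + 222.0 + 4.846 + 1103 = 1355.9 MPa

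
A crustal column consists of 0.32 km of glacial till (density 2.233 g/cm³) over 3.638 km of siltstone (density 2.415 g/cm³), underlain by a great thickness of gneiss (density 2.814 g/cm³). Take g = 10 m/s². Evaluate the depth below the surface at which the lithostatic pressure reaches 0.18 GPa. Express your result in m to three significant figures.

Pressure at base of upper layers: 2233×10×320 + 2415×10×3638 = 9.500×10^7 Pa = 0.09500 GPa
Remaining pressure to be supplied by gneiss: 1.800×10^8 − 9.500×10^7 = 8.500×10^7 Pa
Additional depth in gneiss = 8.500×10^7 Pa / (2814 kg/m³ × 10 m/s²) = 3020.5 m
Total depth = 3958 m + 3020.5 m = 6978.5 m

6980 m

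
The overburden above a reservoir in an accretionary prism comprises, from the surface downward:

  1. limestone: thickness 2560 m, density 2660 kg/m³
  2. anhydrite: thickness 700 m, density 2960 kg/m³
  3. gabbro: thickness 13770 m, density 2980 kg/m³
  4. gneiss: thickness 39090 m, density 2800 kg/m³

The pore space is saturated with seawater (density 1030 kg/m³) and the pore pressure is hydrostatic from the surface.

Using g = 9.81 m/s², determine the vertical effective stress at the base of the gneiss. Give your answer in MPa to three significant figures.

Overburden (lithostatic) stress σ_v:
limestone: 2660 kg/m³ × 9.81 m/s² × 2560 m = 6.680×10^7 Pa = 66.80 MPa
anhydrite: 2960 kg/m³ × 9.81 m/s² × 700 m = 2.033×10^7 Pa = 20.33 MPa
gabbro: 2980 kg/m³ × 9.81 m/s² × 13770 m = 4.025×10^8 Pa = 402.5 MPa
gneiss: 2800 kg/m³ × 9.81 m/s² × 39090 m = 1.074×10^9 Pa = 1074 MPa
Total = 66.80 + 20.33 + 402.5 + 1074 = 1563.4 MPa
Pore pressure P_p = 1030 kg/m³ × 9.81 m/s² × 56120 m = 5.671×10^8 Pa = 567.1 MPa
Effective stress σ' = σ_v − P_p = 1563 − 567.1 = 996.35 MPa

996 MPa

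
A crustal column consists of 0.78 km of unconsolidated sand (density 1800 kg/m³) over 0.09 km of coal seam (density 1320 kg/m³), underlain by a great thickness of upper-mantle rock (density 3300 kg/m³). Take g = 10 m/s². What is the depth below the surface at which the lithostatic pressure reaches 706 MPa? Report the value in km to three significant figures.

Pressure at base of upper layers: 1800×10×780 + 1320×10×90 = 1.523×10^7 Pa = 15.23 MPa
Remaining pressure to be supplied by upper-mantle rock: 7.060×10^8 − 1.523×10^7 = 6.908×10^8 Pa
Additional depth in upper-mantle rock = 6.908×10^8 Pa / (3300 kg/m³ × 10 m/s²) = 20932 m
Total depth = 870 m + 20932 m = 21802 m
= 21.802 km

21.8 km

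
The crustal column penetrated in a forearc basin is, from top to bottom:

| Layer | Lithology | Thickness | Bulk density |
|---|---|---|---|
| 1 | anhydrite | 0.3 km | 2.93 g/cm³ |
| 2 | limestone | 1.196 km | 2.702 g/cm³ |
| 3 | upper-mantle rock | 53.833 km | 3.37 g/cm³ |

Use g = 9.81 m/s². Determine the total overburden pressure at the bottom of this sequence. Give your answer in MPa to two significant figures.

anhydrite: 2930 kg/m³ × 9.81 m/s² × 300 m = 8.623×10^6 Pa = 8.623 MPa
limestone: 2702 kg/m³ × 9.81 m/s² × 1196 m = 3.170×10^7 Pa = 31.70 MPa
upper-mantle rock: 3370 kg/m³ × 9.81 m/s² × 53833 m = 1.780×10^9 Pa = 1780 MPa
Total = 8.623 + 31.70 + 1780 = 1820.0 MPa

1800 MPa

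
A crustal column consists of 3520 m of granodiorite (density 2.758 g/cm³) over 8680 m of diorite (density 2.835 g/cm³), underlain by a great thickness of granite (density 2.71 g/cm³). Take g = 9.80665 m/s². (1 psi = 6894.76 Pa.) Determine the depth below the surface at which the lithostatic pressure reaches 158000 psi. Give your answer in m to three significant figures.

40500 m

Pressure at base of upper layers: 2758×9.80665×3520 + 2835×9.80665×8680 = 3.365×10^8 Pa = 48809 psi
Remaining pressure to be supplied by granite: 1.089×10^9 − 3.365×10^8 = 7.528×10^8 Pa
Additional depth in granite = 7.528×10^8 Pa / (2710 kg/m³ × 9.80665 m/s²) = 28328 m
Total depth = 12200 m + 28328 m = 40528 m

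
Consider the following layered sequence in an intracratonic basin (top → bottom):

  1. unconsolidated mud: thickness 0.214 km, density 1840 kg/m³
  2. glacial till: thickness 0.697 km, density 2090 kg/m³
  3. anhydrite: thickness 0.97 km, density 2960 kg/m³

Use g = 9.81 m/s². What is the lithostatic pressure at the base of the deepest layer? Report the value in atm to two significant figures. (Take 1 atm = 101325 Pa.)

460 atm

unconsolidated mud: 1840 kg/m³ × 9.81 m/s² × 214 m = 3.863×10^6 Pa = 38.12 atm
glacial till: 2090 kg/m³ × 9.81 m/s² × 697 m = 1.429×10^7 Pa = 141.0 atm
anhydrite: 2960 kg/m³ × 9.81 m/s² × 970 m = 2.817×10^7 Pa = 278.0 atm
Total = 38.12 + 141.0 + 278.0 = 457.14 atm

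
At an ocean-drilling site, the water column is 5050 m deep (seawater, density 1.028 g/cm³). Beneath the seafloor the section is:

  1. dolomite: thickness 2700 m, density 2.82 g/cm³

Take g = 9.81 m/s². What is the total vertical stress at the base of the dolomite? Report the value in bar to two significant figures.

seawater: 1028 kg/m³ × 9.81 m/s² × 5050 m = 5.093×10^7 Pa = 509.3 bar
dolomite: 2820 kg/m³ × 9.81 m/s² × 2700 m = 7.469×10^7 Pa = 746.9 bar
Total = 509.3 + 746.9 = 1256.2 bar

1300 bar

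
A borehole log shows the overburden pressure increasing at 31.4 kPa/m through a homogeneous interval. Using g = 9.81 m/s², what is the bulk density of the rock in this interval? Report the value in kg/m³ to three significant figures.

ρ = (dP/dz)/g = 31.4 kPa/m / 9.81 m/s² = 31400 Pa/m / 9.81 m/s² = 3200.8 kg/m³

3200 kg/m³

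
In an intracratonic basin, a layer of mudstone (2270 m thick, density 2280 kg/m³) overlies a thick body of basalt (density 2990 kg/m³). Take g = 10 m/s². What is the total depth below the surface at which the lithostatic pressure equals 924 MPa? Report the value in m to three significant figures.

Pressure at base of upper layers: 2280×10×2270 = 5.176×10^7 Pa = 51.76 MPa
Remaining pressure to be supplied by basalt: 9.240×10^8 − 5.176×10^7 = 8.722×10^8 Pa
Additional depth in basalt = 8.722×10^8 Pa / (2990 kg/m³ × 10 m/s²) = 29172 m
Total depth = 2270 m + 29172 m = 31442 m

31400 m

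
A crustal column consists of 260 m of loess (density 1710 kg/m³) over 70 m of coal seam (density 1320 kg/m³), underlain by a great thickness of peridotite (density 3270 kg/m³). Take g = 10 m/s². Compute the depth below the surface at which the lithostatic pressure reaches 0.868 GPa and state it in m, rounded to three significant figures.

26700 m

Pressure at base of upper layers: 1710×10×260 + 1320×10×70 = 5.370×10^6 Pa = 5.370×10^-3 GPa
Remaining pressure to be supplied by peridotite: 8.680×10^8 − 5.370×10^6 = 8.626×10^8 Pa
Additional depth in peridotite = 8.626×10^8 Pa / (3270 kg/m³ × 10 m/s²) = 26380 m
Total depth = 330 m + 26380 m = 26710 m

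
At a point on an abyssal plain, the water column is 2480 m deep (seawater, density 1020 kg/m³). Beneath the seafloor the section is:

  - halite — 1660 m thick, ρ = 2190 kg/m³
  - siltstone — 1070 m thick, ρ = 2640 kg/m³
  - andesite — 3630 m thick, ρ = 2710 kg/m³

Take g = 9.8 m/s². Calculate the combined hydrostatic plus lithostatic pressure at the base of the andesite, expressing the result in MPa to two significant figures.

seawater: 1020 kg/m³ × 9.8 m/s² × 2480 m = 2.479×10^7 Pa = 24.79 MPa
halite: 2190 kg/m³ × 9.8 m/s² × 1660 m = 3.563×10^7 Pa = 35.63 MPa
siltstone: 2640 kg/m³ × 9.8 m/s² × 1070 m = 2.768×10^7 Pa = 27.68 MPa
andesite: 2710 kg/m³ × 9.8 m/s² × 3630 m = 9.641×10^7 Pa = 96.41 MPa
Total = 24.79 + 35.63 + 27.68 + 96.41 = 184.51 MPa

180 MPa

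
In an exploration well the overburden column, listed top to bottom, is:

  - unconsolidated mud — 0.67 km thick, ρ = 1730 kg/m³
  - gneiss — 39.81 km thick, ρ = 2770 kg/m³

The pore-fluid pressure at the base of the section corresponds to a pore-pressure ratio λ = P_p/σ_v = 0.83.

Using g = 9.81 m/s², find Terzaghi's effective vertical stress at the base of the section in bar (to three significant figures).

1860 bar

Overburden (lithostatic) stress σ_v:
unconsolidated mud: 1730 kg/m³ × 9.81 m/s² × 670 m = 1.137×10^7 Pa = 11.37 MPa
gneiss: 2770 kg/m³ × 9.81 m/s² × 39810 m = 1.082×10^9 Pa = 1082 MPa
Total = 11.37 + 1082 = 1093.2 MPa
Pore pressure P_p = λ·σ_v = 0.83 × 1093 MPa = 907.3 MPa
Effective stress σ' = σ_v − P_p = 1093 − 907.3 = 185.84 MPa = 1858.4 bar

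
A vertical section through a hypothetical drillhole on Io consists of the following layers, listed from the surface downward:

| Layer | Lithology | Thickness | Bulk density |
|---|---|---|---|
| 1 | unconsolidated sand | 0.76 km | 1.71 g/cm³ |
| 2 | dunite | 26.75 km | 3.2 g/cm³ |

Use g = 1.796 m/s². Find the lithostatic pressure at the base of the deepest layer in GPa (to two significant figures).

unconsolidated sand: 1710 kg/m³ × 1.796 m/s² × 760 m = 2.334×10^6 Pa = 2.334×10^-3 GPa
dunite: 3200 kg/m³ × 1.796 m/s² × 26750 m = 1.537×10^8 Pa = 0.1537 GPa
Total = 2.334×10^-3 + 0.1537 = 0.15607 GPa

0.16 GPa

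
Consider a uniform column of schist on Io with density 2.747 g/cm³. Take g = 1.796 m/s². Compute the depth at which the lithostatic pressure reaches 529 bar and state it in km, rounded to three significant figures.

h = P/(ρg) = 529 bar / (2747 kg/m³ × 1.796 m/s²) = 5.290×10^7 Pa / 4933.6 Pa/m = 10722 m
= 10.722 km

10.7 km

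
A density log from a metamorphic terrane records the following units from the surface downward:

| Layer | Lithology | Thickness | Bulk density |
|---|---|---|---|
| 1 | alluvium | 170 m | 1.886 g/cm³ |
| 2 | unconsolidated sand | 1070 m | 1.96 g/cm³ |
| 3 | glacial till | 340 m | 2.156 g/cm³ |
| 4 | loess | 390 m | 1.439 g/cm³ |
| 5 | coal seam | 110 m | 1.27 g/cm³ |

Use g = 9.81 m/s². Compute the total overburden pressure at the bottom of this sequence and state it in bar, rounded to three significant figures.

378 bar

alluvium: 1886 kg/m³ × 9.81 m/s² × 170 m = 3.145×10^6 Pa = 31.45 bar
unconsolidated sand: 1960 kg/m³ × 9.81 m/s² × 1070 m = 2.057×10^7 Pa = 205.7 bar
glacial till: 2156 kg/m³ × 9.81 m/s² × 340 m = 7.191×10^6 Pa = 71.91 bar
loess: 1439 kg/m³ × 9.81 m/s² × 390 m = 5.505×10^6 Pa = 55.05 bar
coal seam: 1270 kg/m³ × 9.81 m/s² × 110 m = 1.370×10^6 Pa = 13.70 bar
Total = 31.45 + 205.7 + 71.91 + 55.05 + 13.70 = 377.86 bar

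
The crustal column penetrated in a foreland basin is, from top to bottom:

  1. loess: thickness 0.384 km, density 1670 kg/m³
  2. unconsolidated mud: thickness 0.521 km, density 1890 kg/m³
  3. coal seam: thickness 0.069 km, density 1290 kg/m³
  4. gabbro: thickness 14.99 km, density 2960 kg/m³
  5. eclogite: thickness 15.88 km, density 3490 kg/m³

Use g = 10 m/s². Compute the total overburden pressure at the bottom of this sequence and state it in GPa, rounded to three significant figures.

1.02 GPa

loess: 1670 kg/m³ × 10 m/s² × 384 m = 6.413×10^6 Pa = 6.413×10^-3 GPa
unconsolidated mud: 1890 kg/m³ × 10 m/s² × 521 m = 9.847×10^6 Pa = 9.847×10^-3 GPa
coal seam: 1290 kg/m³ × 10 m/s² × 69 m = 8.901×10^5 Pa = 8.901×10^-4 GPa
gabbro: 2960 kg/m³ × 10 m/s² × 14990 m = 4.437×10^8 Pa = 0.4437 GPa
eclogite: 3490 kg/m³ × 10 m/s² × 15880 m = 5.542×10^8 Pa = 0.5542 GPa
Total = 6.413×10^-3 + 9.847×10^-3 + 8.901×10^-4 + 0.4437 + 0.5542 = 1.0151 GPa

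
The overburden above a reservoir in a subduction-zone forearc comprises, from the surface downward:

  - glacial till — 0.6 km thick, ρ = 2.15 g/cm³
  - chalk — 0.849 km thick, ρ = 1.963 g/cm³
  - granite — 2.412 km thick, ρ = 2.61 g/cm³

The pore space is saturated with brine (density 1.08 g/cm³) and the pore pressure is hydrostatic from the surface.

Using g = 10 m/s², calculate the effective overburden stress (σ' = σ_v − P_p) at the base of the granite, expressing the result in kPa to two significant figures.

Overburden (lithostatic) stress σ_v:
glacial till: 2150 kg/m³ × 10 m/s² × 600 m = 1.290×10^7 Pa = 12.90 MPa
chalk: 1963 kg/m³ × 10 m/s² × 849 m = 1.667×10^7 Pa = 16.67 MPa
granite: 2610 kg/m³ × 10 m/s² × 2412 m = 6.295×10^7 Pa = 62.95 MPa
Total = 12.90 + 16.67 + 62.95 = 92.519 MPa
Pore pressure P_p = 1080 kg/m³ × 10 m/s² × 3861 m = 4.170×10^7 Pa = 41.70 MPa
Effective stress σ' = σ_v − P_p = 92.52 − 41.70 = 50.820 MPa = 50820 kPa

51000 kPa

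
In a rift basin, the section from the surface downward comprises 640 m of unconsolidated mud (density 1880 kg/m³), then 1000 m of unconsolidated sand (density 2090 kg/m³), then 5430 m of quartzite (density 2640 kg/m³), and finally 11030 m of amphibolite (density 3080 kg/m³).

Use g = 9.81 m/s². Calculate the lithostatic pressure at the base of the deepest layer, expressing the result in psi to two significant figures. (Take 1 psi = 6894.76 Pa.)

unconsolidated mud: 1880 kg/m³ × 9.81 m/s² × 640 m = 1.180×10^7 Pa = 1712 psi
unconsolidated sand: 2090 kg/m³ × 9.81 m/s² × 1000 m = 2.050×10^7 Pa = 2974 psi
quartzite: 2640 kg/m³ × 9.81 m/s² × 5430 m = 1.406×10^8 Pa = 20396 psi
amphibolite: 3080 kg/m³ × 9.81 m/s² × 11030 m = 3.333×10^8 Pa = 48337 psi
Total = 1712 + 2974 + 20396 + 48337 = 73419 psi

73000 psi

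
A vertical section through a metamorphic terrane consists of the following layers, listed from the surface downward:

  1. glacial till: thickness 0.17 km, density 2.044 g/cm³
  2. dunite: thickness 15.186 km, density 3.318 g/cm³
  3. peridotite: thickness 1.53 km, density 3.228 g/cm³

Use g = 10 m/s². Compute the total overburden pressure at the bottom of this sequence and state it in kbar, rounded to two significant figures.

5.6 kbar

glacial till: 2044 kg/m³ × 10 m/s² × 170 m = 3.475×10^6 Pa = 0.03475 kbar
dunite: 3318 kg/m³ × 10 m/s² × 15186 m = 5.039×10^8 Pa = 5.039 kbar
peridotite: 3228 kg/m³ × 10 m/s² × 1530 m = 4.939×10^7 Pa = 0.4939 kbar
Total = 0.03475 + 5.039 + 0.4939 = 5.5673 kbar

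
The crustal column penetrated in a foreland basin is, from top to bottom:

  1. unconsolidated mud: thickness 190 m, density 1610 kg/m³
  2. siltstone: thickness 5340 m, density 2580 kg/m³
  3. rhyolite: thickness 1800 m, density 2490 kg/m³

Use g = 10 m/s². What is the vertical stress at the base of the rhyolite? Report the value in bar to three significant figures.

unconsolidated mud: 1610 kg/m³ × 10 m/s² × 190 m = 3.059×10^6 Pa = 30.59 bar
siltstone: 2580 kg/m³ × 10 m/s² × 5340 m = 1.378×10^8 Pa = 1378 bar
rhyolite: 2490 kg/m³ × 10 m/s² × 1800 m = 4.482×10^7 Pa = 448.2 bar
Total = 30.59 + 1378 + 448.2 = 1856.5 bar

1860 bar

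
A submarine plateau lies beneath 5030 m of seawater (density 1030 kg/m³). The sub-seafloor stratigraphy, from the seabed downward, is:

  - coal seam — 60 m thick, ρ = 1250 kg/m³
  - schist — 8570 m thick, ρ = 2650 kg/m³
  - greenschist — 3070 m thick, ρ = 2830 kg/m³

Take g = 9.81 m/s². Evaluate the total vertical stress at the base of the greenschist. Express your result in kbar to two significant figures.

seawater: 1030 kg/m³ × 9.81 m/s² × 5030 m = 5.082×10^7 Pa = 0.5082 kbar
coal seam: 1250 kg/m³ × 9.81 m/s² × 60 m = 7.357×10^5 Pa = 7.357×10^-3 kbar
schist: 2650 kg/m³ × 9.81 m/s² × 8570 m = 2.228×10^8 Pa = 2.228 kbar
greenschist: 2830 kg/m³ × 9.81 m/s² × 3070 m = 8.523×10^7 Pa = 0.8523 kbar
Total = 0.5082 + 7.357×10^-3 + 2.228 + 0.8523 = 3.5958 kbar

3.6 kbar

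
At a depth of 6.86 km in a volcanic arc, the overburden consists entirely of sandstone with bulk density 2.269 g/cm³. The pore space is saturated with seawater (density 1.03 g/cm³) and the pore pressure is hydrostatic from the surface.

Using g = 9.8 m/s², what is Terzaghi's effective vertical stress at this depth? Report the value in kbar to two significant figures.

0.83 kbar

Overburden (lithostatic) stress σ_v:
sandstone: 2269 kg/m³ × 9.8 m/s² × 6860 m = 1.525×10^8 Pa = 152.5 MPa
Pore pressure P_p = 1030 kg/m³ × 9.8 m/s² × 6860 m = 6.924×10^7 Pa = 69.24 MPa
Effective stress σ' = σ_v − P_p = 152.5 − 69.24 = 83.295 MPa = 0.83295 kbar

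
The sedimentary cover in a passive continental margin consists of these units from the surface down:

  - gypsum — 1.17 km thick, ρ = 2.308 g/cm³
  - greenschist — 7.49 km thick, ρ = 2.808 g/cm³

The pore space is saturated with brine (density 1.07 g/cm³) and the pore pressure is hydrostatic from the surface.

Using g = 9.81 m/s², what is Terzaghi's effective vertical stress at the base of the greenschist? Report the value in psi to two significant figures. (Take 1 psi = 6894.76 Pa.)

21000 psi

Overburden (lithostatic) stress σ_v:
gypsum: 2308 kg/m³ × 9.81 m/s² × 1170 m = 2.649×10^7 Pa = 26.49 MPa
greenschist: 2808 kg/m³ × 9.81 m/s² × 7490 m = 2.063×10^8 Pa = 206.3 MPa
Total = 26.49 + 206.3 = 232.81 MPa
Pore pressure P_p = 1070 kg/m³ × 9.81 m/s² × 8660 m = 9.090×10^7 Pa = 90.90 MPa
Effective stress σ' = σ_v − P_p = 232.8 − 90.90 = 141.91 MPa = 20583 psi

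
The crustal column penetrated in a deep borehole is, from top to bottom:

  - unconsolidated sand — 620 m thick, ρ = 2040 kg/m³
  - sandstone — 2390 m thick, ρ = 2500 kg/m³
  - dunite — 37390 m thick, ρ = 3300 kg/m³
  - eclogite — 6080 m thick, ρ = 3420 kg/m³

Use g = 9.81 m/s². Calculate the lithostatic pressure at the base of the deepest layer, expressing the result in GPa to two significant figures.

unconsolidated sand: 2040 kg/m³ × 9.81 m/s² × 620 m = 1.241×10^7 Pa = 0.01241 GPa
sandstone: 2500 kg/m³ × 9.81 m/s² × 2390 m = 5.861×10^7 Pa = 0.05861 GPa
dunite: 3300 kg/m³ × 9.81 m/s² × 37390 m = 1.210×10^9 Pa = 1.210 GPa
eclogite: 3420 kg/m³ × 9.81 m/s² × 6080 m = 2.040×10^8 Pa = 0.2040 GPa
Total = 0.01241 + 0.05861 + 1.210 + 0.2040 = 1.4854 GPa

1.5 GPa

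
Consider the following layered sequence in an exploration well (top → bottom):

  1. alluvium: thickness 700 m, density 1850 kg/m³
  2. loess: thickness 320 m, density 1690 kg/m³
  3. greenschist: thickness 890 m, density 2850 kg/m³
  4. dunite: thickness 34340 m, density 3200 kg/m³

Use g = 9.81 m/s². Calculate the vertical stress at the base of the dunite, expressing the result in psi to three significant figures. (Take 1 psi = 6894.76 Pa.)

alluvium: 1850 kg/m³ × 9.81 m/s² × 700 m = 1.270×10^7 Pa = 1843 psi
loess: 1690 kg/m³ × 9.81 m/s² × 320 m = 5.305×10^6 Pa = 769.5 psi
greenschist: 2850 kg/m³ × 9.81 m/s² × 890 m = 2.488×10^7 Pa = 3609 psi
dunite: 3200 kg/m³ × 9.81 m/s² × 34340 m = 1.078×10^9 Pa = 1.564×10^5 psi
Total = 1843 + 769.5 + 3609 + 1.564×10^5 = 1.6257×10^5 psi

163000 psi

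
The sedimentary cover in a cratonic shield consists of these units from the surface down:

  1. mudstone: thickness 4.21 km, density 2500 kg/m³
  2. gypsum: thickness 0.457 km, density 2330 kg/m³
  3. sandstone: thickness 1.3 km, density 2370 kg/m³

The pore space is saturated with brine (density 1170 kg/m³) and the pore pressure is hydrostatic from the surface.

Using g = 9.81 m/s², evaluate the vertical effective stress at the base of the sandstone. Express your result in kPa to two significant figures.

75000 kPa

Overburden (lithostatic) stress σ_v:
mudstone: 2500 kg/m³ × 9.81 m/s² × 4210 m = 1.033×10^8 Pa = 103.3 MPa
gypsum: 2330 kg/m³ × 9.81 m/s² × 457 m = 1.045×10^7 Pa = 10.45 MPa
sandstone: 2370 kg/m³ × 9.81 m/s² × 1300 m = 3.022×10^7 Pa = 30.22 MPa
Total = 103.3 + 10.45 + 30.22 = 143.92 MPa
Pore pressure P_p = 1170 kg/m³ × 9.81 m/s² × 5967 m = 6.849×10^7 Pa = 68.49 MPa
Effective stress σ' = σ_v − P_p = 143.9 − 68.49 = 75.433 MPa = 75433 kPa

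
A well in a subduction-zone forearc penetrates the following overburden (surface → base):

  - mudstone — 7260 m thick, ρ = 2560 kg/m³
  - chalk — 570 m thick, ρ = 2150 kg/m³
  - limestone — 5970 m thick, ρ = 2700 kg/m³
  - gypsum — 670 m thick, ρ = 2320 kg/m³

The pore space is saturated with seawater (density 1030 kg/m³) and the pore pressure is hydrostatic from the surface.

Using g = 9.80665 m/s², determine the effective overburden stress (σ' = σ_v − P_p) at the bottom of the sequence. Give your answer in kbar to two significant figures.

2.2 kbar

Overburden (lithostatic) stress σ_v:
mudstone: 2560 kg/m³ × 9.80665 m/s² × 7260 m = 1.823×10^8 Pa = 182.3 MPa
chalk: 2150 kg/m³ × 9.80665 m/s² × 570 m = 1.202×10^7 Pa = 12.02 MPa
limestone: 2700 kg/m³ × 9.80665 m/s² × 5970 m = 1.581×10^8 Pa = 158.1 MPa
gypsum: 2320 kg/m³ × 9.80665 m/s² × 670 m = 1.524×10^7 Pa = 15.24 MPa
Total = 182.3 + 12.02 + 158.1 + 15.24 = 367.60 MPa
Pore pressure P_p = 1030 kg/m³ × 9.80665 m/s² × 14470 m = 1.462×10^8 Pa = 146.2 MPa
Effective stress σ' = σ_v − P_p = 367.6 − 146.2 = 221.44 MPa = 2.2144 kbar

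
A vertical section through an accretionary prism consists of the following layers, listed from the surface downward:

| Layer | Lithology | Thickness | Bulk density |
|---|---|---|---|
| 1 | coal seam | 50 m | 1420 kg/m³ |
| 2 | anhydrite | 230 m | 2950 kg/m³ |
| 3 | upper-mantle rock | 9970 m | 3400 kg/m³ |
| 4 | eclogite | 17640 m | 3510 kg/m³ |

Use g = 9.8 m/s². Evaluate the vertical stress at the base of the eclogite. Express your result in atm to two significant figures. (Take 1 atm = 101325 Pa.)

coal seam: 1420 kg/m³ × 9.8 m/s² × 50 m = 6.958×10^5 Pa = 6.867 atm
anhydrite: 2950 kg/m³ × 9.8 m/s² × 230 m = 6.649×10^6 Pa = 65.62 atm
upper-mantle rock: 3400 kg/m³ × 9.8 m/s² × 9970 m = 3.322×10^8 Pa = 3279 atm
eclogite: 3510 kg/m³ × 9.8 m/s² × 17640 m = 6.068×10^8 Pa = 5988 atm
Total = 6.867 + 65.62 + 3279 + 5988 = 9339.5 atm

9300 atm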